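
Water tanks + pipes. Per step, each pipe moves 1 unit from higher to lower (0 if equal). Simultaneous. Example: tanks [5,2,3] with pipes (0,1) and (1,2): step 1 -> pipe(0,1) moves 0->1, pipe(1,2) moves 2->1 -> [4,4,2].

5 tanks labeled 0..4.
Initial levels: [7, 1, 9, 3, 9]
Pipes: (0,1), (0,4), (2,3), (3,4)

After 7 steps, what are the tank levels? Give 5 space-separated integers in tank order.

Step 1: flows [0->1,4->0,2->3,4->3] -> levels [7 2 8 5 7]
Step 2: flows [0->1,0=4,2->3,4->3] -> levels [6 3 7 7 6]
Step 3: flows [0->1,0=4,2=3,3->4] -> levels [5 4 7 6 7]
Step 4: flows [0->1,4->0,2->3,4->3] -> levels [5 5 6 8 5]
Step 5: flows [0=1,0=4,3->2,3->4] -> levels [5 5 7 6 6]
Step 6: flows [0=1,4->0,2->3,3=4] -> levels [6 5 6 7 5]
Step 7: flows [0->1,0->4,3->2,3->4] -> levels [4 6 7 5 7]

Answer: 4 6 7 5 7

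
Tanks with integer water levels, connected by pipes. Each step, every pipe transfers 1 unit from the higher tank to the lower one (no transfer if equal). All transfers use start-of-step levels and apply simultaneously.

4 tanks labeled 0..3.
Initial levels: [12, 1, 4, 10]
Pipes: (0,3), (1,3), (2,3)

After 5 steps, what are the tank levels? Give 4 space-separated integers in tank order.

Step 1: flows [0->3,3->1,3->2] -> levels [11 2 5 9]
Step 2: flows [0->3,3->1,3->2] -> levels [10 3 6 8]
Step 3: flows [0->3,3->1,3->2] -> levels [9 4 7 7]
Step 4: flows [0->3,3->1,2=3] -> levels [8 5 7 7]
Step 5: flows [0->3,3->1,2=3] -> levels [7 6 7 7]

Answer: 7 6 7 7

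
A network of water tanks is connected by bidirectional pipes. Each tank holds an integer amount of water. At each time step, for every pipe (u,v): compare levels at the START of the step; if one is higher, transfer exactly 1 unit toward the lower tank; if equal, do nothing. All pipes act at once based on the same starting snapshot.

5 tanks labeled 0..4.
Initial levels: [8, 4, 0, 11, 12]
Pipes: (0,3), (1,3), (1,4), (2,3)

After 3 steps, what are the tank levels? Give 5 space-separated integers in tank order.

Answer: 7 8 3 8 9

Derivation:
Step 1: flows [3->0,3->1,4->1,3->2] -> levels [9 6 1 8 11]
Step 2: flows [0->3,3->1,4->1,3->2] -> levels [8 8 2 7 10]
Step 3: flows [0->3,1->3,4->1,3->2] -> levels [7 8 3 8 9]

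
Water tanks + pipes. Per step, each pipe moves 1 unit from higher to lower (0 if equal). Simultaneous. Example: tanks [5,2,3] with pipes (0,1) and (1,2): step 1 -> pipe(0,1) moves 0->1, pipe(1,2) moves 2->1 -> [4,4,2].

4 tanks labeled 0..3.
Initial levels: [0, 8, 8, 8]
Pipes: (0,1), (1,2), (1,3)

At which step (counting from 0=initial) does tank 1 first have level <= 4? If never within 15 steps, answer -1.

Step 1: flows [1->0,1=2,1=3] -> levels [1 7 8 8]
Step 2: flows [1->0,2->1,3->1] -> levels [2 8 7 7]
Step 3: flows [1->0,1->2,1->3] -> levels [3 5 8 8]
Step 4: flows [1->0,2->1,3->1] -> levels [4 6 7 7]
Step 5: flows [1->0,2->1,3->1] -> levels [5 7 6 6]
Step 6: flows [1->0,1->2,1->3] -> levels [6 4 7 7]
Tank 1 first reaches <=4 at step 6

Answer: 6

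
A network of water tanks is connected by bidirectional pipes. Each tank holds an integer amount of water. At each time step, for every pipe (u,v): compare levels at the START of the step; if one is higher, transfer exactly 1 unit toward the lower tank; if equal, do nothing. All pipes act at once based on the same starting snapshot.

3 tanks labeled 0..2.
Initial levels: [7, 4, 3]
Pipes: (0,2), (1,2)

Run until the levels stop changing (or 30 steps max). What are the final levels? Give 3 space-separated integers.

Step 1: flows [0->2,1->2] -> levels [6 3 5]
Step 2: flows [0->2,2->1] -> levels [5 4 5]
Step 3: flows [0=2,2->1] -> levels [5 5 4]
Step 4: flows [0->2,1->2] -> levels [4 4 6]
Step 5: flows [2->0,2->1] -> levels [5 5 4]
  -> period-2 cycle: step 5 state = step 3 state; never stabilizes
  -> state at step 30: (30-3) mod 2 = 1, same as step 4 -> [4 4 6]

Answer: 4 4 6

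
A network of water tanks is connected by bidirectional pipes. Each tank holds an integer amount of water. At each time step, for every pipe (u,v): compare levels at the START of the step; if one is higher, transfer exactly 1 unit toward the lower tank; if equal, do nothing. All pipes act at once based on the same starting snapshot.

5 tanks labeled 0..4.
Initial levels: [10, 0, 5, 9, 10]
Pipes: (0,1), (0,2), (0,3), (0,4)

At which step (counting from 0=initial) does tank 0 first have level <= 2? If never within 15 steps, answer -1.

Step 1: flows [0->1,0->2,0->3,0=4] -> levels [7 1 6 10 10]
Step 2: flows [0->1,0->2,3->0,4->0] -> levels [7 2 7 9 9]
Step 3: flows [0->1,0=2,3->0,4->0] -> levels [8 3 7 8 8]
Step 4: flows [0->1,0->2,0=3,0=4] -> levels [6 4 8 8 8]
Step 5: flows [0->1,2->0,3->0,4->0] -> levels [8 5 7 7 7]
Step 6: flows [0->1,0->2,0->3,0->4] -> levels [4 6 8 8 8]
Step 7: flows [1->0,2->0,3->0,4->0] -> levels [8 5 7 7 7]
  -> period-2 cycle (repeats step 5); tank 0 never drops to <=2
Tank 0 never reaches <=2 within 15 steps

Answer: -1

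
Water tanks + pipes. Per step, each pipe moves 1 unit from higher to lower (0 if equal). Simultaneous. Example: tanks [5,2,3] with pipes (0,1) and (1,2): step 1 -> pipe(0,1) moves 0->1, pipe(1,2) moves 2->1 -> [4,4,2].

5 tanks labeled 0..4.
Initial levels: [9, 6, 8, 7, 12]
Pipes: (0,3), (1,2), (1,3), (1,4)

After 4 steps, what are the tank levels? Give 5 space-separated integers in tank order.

Answer: 7 7 9 9 10

Derivation:
Step 1: flows [0->3,2->1,3->1,4->1] -> levels [8 9 7 7 11]
Step 2: flows [0->3,1->2,1->3,4->1] -> levels [7 8 8 9 10]
Step 3: flows [3->0,1=2,3->1,4->1] -> levels [8 10 8 7 9]
Step 4: flows [0->3,1->2,1->3,1->4] -> levels [7 7 9 9 10]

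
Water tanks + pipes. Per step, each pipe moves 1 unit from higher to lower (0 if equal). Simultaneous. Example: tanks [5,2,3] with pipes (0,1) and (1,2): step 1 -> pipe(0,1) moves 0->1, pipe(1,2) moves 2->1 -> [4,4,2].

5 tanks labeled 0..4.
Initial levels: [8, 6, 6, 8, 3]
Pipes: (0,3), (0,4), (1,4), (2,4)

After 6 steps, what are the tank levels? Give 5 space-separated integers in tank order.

Step 1: flows [0=3,0->4,1->4,2->4] -> levels [7 5 5 8 6]
Step 2: flows [3->0,0->4,4->1,4->2] -> levels [7 6 6 7 5]
Step 3: flows [0=3,0->4,1->4,2->4] -> levels [6 5 5 7 8]
Step 4: flows [3->0,4->0,4->1,4->2] -> levels [8 6 6 6 5]
Step 5: flows [0->3,0->4,1->4,2->4] -> levels [6 5 5 7 8]
  -> period-2 cycle: step 5 state = step 3 state
  -> state at step 6: (6-3) mod 2 = 1, same as step 4 -> [8 6 6 6 5]

Answer: 8 6 6 6 5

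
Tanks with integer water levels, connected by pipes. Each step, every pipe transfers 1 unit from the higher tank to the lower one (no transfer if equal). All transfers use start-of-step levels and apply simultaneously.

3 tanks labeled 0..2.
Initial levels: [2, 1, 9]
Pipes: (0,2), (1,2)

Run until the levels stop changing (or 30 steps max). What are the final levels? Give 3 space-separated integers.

Answer: 4 3 5

Derivation:
Step 1: flows [2->0,2->1] -> levels [3 2 7]
Step 2: flows [2->0,2->1] -> levels [4 3 5]
Step 3: flows [2->0,2->1] -> levels [5 4 3]
Step 4: flows [0->2,1->2] -> levels [4 3 5]
  -> period-2 cycle: step 4 state = step 2 state; never stabilizes
  -> state at step 30: (30-2) mod 2 = 0, same as step 2 -> [4 3 5]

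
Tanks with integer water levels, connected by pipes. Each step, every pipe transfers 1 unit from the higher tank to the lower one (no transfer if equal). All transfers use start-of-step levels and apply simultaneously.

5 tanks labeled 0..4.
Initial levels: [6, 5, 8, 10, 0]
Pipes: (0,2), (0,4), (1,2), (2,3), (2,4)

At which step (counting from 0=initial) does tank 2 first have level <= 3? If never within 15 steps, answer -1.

Answer: -1

Derivation:
Step 1: flows [2->0,0->4,2->1,3->2,2->4] -> levels [6 6 6 9 2]
Step 2: flows [0=2,0->4,1=2,3->2,2->4] -> levels [5 6 6 8 4]
Step 3: flows [2->0,0->4,1=2,3->2,2->4] -> levels [5 6 5 7 6]
Step 4: flows [0=2,4->0,1->2,3->2,4->2] -> levels [6 5 8 6 4]
Step 5: flows [2->0,0->4,2->1,2->3,2->4] -> levels [6 6 4 7 6]
Step 6: flows [0->2,0=4,1->2,3->2,4->2] -> levels [5 5 8 6 5]
Step 7: flows [2->0,0=4,2->1,2->3,2->4] -> levels [6 6 4 7 6]
  -> period-2 cycle (repeats step 5); tank 2 never drops to <=3
Tank 2 never reaches <=3 within 15 steps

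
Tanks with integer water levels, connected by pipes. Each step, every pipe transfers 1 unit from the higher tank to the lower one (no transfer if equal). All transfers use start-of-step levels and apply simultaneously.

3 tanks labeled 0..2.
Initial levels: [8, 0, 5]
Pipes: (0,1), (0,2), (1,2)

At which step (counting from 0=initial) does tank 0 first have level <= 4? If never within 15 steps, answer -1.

Answer: 2

Derivation:
Step 1: flows [0->1,0->2,2->1] -> levels [6 2 5]
Step 2: flows [0->1,0->2,2->1] -> levels [4 4 5]
Tank 0 first reaches <=4 at step 2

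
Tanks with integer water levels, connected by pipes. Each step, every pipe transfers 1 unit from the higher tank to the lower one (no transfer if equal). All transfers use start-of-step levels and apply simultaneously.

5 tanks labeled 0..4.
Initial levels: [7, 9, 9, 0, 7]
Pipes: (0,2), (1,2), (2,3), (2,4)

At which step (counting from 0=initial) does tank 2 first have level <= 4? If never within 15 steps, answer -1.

Step 1: flows [2->0,1=2,2->3,2->4] -> levels [8 9 6 1 8]
Step 2: flows [0->2,1->2,2->3,4->2] -> levels [7 8 8 2 7]
Step 3: flows [2->0,1=2,2->3,2->4] -> levels [8 8 5 3 8]
Step 4: flows [0->2,1->2,2->3,4->2] -> levels [7 7 7 4 7]
Step 5: flows [0=2,1=2,2->3,2=4] -> levels [7 7 6 5 7]
Step 6: flows [0->2,1->2,2->3,4->2] -> levels [6 6 8 6 6]
Step 7: flows [2->0,2->1,2->3,2->4] -> levels [7 7 4 7 7]
Tank 2 first reaches <=4 at step 7

Answer: 7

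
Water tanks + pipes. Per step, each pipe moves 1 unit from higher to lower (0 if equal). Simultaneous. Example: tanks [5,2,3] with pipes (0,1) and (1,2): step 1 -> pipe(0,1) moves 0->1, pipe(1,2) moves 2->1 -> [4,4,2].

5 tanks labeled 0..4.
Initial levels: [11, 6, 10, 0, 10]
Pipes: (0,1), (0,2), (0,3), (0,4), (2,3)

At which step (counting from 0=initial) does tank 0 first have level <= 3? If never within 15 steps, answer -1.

Answer: -1

Derivation:
Step 1: flows [0->1,0->2,0->3,0->4,2->3] -> levels [7 7 10 2 11]
Step 2: flows [0=1,2->0,0->3,4->0,2->3] -> levels [8 7 8 4 10]
Step 3: flows [0->1,0=2,0->3,4->0,2->3] -> levels [7 8 7 6 9]
Step 4: flows [1->0,0=2,0->3,4->0,2->3] -> levels [8 7 6 8 8]
Step 5: flows [0->1,0->2,0=3,0=4,3->2] -> levels [6 8 8 7 8]
Step 6: flows [1->0,2->0,3->0,4->0,2->3] -> levels [10 7 6 7 7]
Step 7: flows [0->1,0->2,0->3,0->4,3->2] -> levels [6 8 8 7 8]
  -> period-2 cycle (repeats step 5); tank 0 never drops to <=3
Tank 0 never reaches <=3 within 15 steps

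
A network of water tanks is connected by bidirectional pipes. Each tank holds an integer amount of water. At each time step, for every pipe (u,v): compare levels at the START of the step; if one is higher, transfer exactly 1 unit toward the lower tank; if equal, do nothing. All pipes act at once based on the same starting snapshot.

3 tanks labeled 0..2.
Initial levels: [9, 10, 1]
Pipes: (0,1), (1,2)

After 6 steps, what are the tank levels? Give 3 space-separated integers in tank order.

Step 1: flows [1->0,1->2] -> levels [10 8 2]
Step 2: flows [0->1,1->2] -> levels [9 8 3]
Step 3: flows [0->1,1->2] -> levels [8 8 4]
Step 4: flows [0=1,1->2] -> levels [8 7 5]
Step 5: flows [0->1,1->2] -> levels [7 7 6]
Step 6: flows [0=1,1->2] -> levels [7 6 7]

Answer: 7 6 7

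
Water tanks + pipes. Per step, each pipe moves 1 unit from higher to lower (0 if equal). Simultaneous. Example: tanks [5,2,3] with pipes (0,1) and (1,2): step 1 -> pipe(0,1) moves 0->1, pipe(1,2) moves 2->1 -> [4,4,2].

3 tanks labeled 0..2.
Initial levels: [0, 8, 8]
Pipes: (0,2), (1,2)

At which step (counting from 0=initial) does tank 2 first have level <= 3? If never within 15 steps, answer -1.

Step 1: flows [2->0,1=2] -> levels [1 8 7]
Step 2: flows [2->0,1->2] -> levels [2 7 7]
Step 3: flows [2->0,1=2] -> levels [3 7 6]
Step 4: flows [2->0,1->2] -> levels [4 6 6]
Step 5: flows [2->0,1=2] -> levels [5 6 5]
Step 6: flows [0=2,1->2] -> levels [5 5 6]
Step 7: flows [2->0,2->1] -> levels [6 6 4]
Step 8: flows [0->2,1->2] -> levels [5 5 6]
  -> period-2 cycle (repeats step 6); tank 2 never drops to <=3
Tank 2 never reaches <=3 within 15 steps

Answer: -1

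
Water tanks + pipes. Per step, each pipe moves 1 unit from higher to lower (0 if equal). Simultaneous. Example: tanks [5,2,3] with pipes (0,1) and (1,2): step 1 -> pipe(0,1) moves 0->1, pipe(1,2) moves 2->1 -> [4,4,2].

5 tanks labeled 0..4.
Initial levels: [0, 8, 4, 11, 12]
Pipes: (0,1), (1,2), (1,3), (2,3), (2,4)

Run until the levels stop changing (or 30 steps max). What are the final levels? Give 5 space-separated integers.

Answer: 7 7 8 6 7

Derivation:
Step 1: flows [1->0,1->2,3->1,3->2,4->2] -> levels [1 7 7 9 11]
Step 2: flows [1->0,1=2,3->1,3->2,4->2] -> levels [2 7 9 7 10]
Step 3: flows [1->0,2->1,1=3,2->3,4->2] -> levels [3 7 8 8 9]
Step 4: flows [1->0,2->1,3->1,2=3,4->2] -> levels [4 8 8 7 8]
Step 5: flows [1->0,1=2,1->3,2->3,2=4] -> levels [5 6 7 9 8]
Step 6: flows [1->0,2->1,3->1,3->2,4->2] -> levels [6 7 8 7 7]
Step 7: flows [1->0,2->1,1=3,2->3,2->4] -> levels [7 7 5 8 8]
Step 8: flows [0=1,1->2,3->1,3->2,4->2] -> levels [7 7 8 6 7]
Step 9: flows [0=1,2->1,1->3,2->3,2->4] -> levels [7 7 5 8 8]
  -> period-2 cycle: step 9 state = step 7 state; never stabilizes
  -> state at step 30: (30-7) mod 2 = 1, same as step 8 -> [7 7 8 6 7]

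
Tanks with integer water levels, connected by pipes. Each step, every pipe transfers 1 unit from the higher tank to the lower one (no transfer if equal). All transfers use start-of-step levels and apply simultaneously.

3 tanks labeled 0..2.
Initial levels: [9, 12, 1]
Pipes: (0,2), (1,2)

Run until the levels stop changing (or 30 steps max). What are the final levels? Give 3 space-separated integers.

Answer: 8 8 6

Derivation:
Step 1: flows [0->2,1->2] -> levels [8 11 3]
Step 2: flows [0->2,1->2] -> levels [7 10 5]
Step 3: flows [0->2,1->2] -> levels [6 9 7]
Step 4: flows [2->0,1->2] -> levels [7 8 7]
Step 5: flows [0=2,1->2] -> levels [7 7 8]
Step 6: flows [2->0,2->1] -> levels [8 8 6]
Step 7: flows [0->2,1->2] -> levels [7 7 8]
  -> period-2 cycle: step 7 state = step 5 state; never stabilizes
  -> state at step 30: (30-5) mod 2 = 1, same as step 6 -> [8 8 6]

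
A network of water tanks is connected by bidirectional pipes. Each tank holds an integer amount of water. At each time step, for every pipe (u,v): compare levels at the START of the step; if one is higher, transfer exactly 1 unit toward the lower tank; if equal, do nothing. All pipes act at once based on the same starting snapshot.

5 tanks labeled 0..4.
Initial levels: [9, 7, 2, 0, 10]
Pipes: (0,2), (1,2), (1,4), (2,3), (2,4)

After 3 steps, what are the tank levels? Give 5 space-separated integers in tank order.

Step 1: flows [0->2,1->2,4->1,2->3,4->2] -> levels [8 7 4 1 8]
Step 2: flows [0->2,1->2,4->1,2->3,4->2] -> levels [7 7 6 2 6]
Step 3: flows [0->2,1->2,1->4,2->3,2=4] -> levels [6 5 7 3 7]

Answer: 6 5 7 3 7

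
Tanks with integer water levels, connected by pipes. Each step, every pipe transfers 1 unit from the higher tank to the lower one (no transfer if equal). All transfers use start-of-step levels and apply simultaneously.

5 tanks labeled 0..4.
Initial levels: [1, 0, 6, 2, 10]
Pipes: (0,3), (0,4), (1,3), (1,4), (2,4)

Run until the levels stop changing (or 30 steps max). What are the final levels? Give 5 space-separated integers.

Answer: 4 4 5 3 3

Derivation:
Step 1: flows [3->0,4->0,3->1,4->1,4->2] -> levels [3 2 7 0 7]
Step 2: flows [0->3,4->0,1->3,4->1,2=4] -> levels [3 2 7 2 5]
Step 3: flows [0->3,4->0,1=3,4->1,2->4] -> levels [3 3 6 3 4]
Step 4: flows [0=3,4->0,1=3,4->1,2->4] -> levels [4 4 5 3 3]
Step 5: flows [0->3,0->4,1->3,1->4,2->4] -> levels [2 2 4 5 6]
Step 6: flows [3->0,4->0,3->1,4->1,4->2] -> levels [4 4 5 3 3]
  -> period-2 cycle: step 6 state = step 4 state; never stabilizes
  -> state at step 30: (30-4) mod 2 = 0, same as step 4 -> [4 4 5 3 3]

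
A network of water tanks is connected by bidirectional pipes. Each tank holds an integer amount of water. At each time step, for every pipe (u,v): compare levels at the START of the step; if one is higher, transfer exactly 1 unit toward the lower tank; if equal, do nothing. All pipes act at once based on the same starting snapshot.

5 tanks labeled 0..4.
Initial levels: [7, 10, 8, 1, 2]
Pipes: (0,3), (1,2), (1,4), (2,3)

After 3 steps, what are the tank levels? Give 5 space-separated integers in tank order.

Answer: 5 6 6 6 5

Derivation:
Step 1: flows [0->3,1->2,1->4,2->3] -> levels [6 8 8 3 3]
Step 2: flows [0->3,1=2,1->4,2->3] -> levels [5 7 7 5 4]
Step 3: flows [0=3,1=2,1->4,2->3] -> levels [5 6 6 6 5]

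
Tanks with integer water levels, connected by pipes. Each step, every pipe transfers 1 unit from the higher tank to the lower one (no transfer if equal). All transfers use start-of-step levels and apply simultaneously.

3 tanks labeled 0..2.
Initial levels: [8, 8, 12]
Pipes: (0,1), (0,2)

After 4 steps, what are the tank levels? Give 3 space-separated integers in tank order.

Answer: 8 10 10

Derivation:
Step 1: flows [0=1,2->0] -> levels [9 8 11]
Step 2: flows [0->1,2->0] -> levels [9 9 10]
Step 3: flows [0=1,2->0] -> levels [10 9 9]
Step 4: flows [0->1,0->2] -> levels [8 10 10]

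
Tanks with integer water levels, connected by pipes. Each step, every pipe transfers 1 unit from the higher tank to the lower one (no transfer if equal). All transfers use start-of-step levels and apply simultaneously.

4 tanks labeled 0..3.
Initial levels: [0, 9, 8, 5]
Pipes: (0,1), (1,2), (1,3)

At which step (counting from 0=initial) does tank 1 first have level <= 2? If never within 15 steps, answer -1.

Answer: -1

Derivation:
Step 1: flows [1->0,1->2,1->3] -> levels [1 6 9 6]
Step 2: flows [1->0,2->1,1=3] -> levels [2 6 8 6]
Step 3: flows [1->0,2->1,1=3] -> levels [3 6 7 6]
Step 4: flows [1->0,2->1,1=3] -> levels [4 6 6 6]
Step 5: flows [1->0,1=2,1=3] -> levels [5 5 6 6]
Step 6: flows [0=1,2->1,3->1] -> levels [5 7 5 5]
Step 7: flows [1->0,1->2,1->3] -> levels [6 4 6 6]
Step 8: flows [0->1,2->1,3->1] -> levels [5 7 5 5]
  -> period-2 cycle (repeats step 6); tank 1 never drops to <=2
Tank 1 never reaches <=2 within 15 steps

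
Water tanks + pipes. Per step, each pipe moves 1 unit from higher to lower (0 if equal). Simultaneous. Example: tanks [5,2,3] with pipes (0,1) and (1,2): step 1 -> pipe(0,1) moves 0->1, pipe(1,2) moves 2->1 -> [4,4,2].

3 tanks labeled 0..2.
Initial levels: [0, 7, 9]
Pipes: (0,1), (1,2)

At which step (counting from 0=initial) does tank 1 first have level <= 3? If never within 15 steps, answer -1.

Answer: -1

Derivation:
Step 1: flows [1->0,2->1] -> levels [1 7 8]
Step 2: flows [1->0,2->1] -> levels [2 7 7]
Step 3: flows [1->0,1=2] -> levels [3 6 7]
Step 4: flows [1->0,2->1] -> levels [4 6 6]
Step 5: flows [1->0,1=2] -> levels [5 5 6]
Step 6: flows [0=1,2->1] -> levels [5 6 5]
Step 7: flows [1->0,1->2] -> levels [6 4 6]
Step 8: flows [0->1,2->1] -> levels [5 6 5]
  -> period-2 cycle (repeats step 6); tank 1 never drops to <=3
Tank 1 never reaches <=3 within 15 steps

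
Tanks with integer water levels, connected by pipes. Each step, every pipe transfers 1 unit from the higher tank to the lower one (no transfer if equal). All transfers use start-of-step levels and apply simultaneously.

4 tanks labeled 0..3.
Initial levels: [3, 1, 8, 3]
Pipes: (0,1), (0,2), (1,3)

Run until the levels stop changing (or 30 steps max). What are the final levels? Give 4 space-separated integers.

Answer: 5 2 4 4

Derivation:
Step 1: flows [0->1,2->0,3->1] -> levels [3 3 7 2]
Step 2: flows [0=1,2->0,1->3] -> levels [4 2 6 3]
Step 3: flows [0->1,2->0,3->1] -> levels [4 4 5 2]
Step 4: flows [0=1,2->0,1->3] -> levels [5 3 4 3]
Step 5: flows [0->1,0->2,1=3] -> levels [3 4 5 3]
Step 6: flows [1->0,2->0,1->3] -> levels [5 2 4 4]
Step 7: flows [0->1,0->2,3->1] -> levels [3 4 5 3]
  -> period-2 cycle: step 7 state = step 5 state; never stabilizes
  -> state at step 30: (30-5) mod 2 = 1, same as step 6 -> [5 2 4 4]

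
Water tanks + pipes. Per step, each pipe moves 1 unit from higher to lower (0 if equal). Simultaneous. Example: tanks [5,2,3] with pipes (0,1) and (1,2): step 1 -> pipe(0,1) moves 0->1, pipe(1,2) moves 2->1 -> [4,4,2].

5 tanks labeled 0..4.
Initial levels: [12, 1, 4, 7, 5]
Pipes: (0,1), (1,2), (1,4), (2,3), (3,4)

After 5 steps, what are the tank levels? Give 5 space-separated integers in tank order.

Step 1: flows [0->1,2->1,4->1,3->2,3->4] -> levels [11 4 4 5 5]
Step 2: flows [0->1,1=2,4->1,3->2,3=4] -> levels [10 6 5 4 4]
Step 3: flows [0->1,1->2,1->4,2->3,3=4] -> levels [9 5 5 5 5]
Step 4: flows [0->1,1=2,1=4,2=3,3=4] -> levels [8 6 5 5 5]
Step 5: flows [0->1,1->2,1->4,2=3,3=4] -> levels [7 5 6 5 6]

Answer: 7 5 6 5 6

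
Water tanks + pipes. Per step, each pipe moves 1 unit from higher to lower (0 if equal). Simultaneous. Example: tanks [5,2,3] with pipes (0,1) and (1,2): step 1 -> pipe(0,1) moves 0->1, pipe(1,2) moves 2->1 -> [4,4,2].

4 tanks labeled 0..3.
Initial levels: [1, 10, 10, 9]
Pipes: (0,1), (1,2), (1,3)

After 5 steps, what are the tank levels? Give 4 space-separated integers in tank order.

Step 1: flows [1->0,1=2,1->3] -> levels [2 8 10 10]
Step 2: flows [1->0,2->1,3->1] -> levels [3 9 9 9]
Step 3: flows [1->0,1=2,1=3] -> levels [4 8 9 9]
Step 4: flows [1->0,2->1,3->1] -> levels [5 9 8 8]
Step 5: flows [1->0,1->2,1->3] -> levels [6 6 9 9]

Answer: 6 6 9 9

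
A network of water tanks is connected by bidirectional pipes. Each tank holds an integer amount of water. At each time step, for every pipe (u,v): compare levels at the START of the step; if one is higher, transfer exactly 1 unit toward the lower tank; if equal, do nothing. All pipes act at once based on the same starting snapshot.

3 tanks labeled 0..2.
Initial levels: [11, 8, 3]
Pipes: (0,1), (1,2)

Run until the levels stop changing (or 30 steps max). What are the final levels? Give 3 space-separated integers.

Step 1: flows [0->1,1->2] -> levels [10 8 4]
Step 2: flows [0->1,1->2] -> levels [9 8 5]
Step 3: flows [0->1,1->2] -> levels [8 8 6]
Step 4: flows [0=1,1->2] -> levels [8 7 7]
Step 5: flows [0->1,1=2] -> levels [7 8 7]
Step 6: flows [1->0,1->2] -> levels [8 6 8]
Step 7: flows [0->1,2->1] -> levels [7 8 7]
  -> period-2 cycle: step 7 state = step 5 state; never stabilizes
  -> state at step 30: (30-5) mod 2 = 1, same as step 6 -> [8 6 8]

Answer: 8 6 8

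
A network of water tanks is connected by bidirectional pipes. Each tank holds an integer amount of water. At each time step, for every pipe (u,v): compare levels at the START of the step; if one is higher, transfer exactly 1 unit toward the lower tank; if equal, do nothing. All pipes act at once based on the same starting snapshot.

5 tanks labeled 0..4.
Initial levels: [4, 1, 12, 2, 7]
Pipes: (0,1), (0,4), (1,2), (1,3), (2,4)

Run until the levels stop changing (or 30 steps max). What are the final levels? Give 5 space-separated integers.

Step 1: flows [0->1,4->0,2->1,3->1,2->4] -> levels [4 4 10 1 7]
Step 2: flows [0=1,4->0,2->1,1->3,2->4] -> levels [5 4 8 2 7]
Step 3: flows [0->1,4->0,2->1,1->3,2->4] -> levels [5 5 6 3 7]
Step 4: flows [0=1,4->0,2->1,1->3,4->2] -> levels [6 5 6 4 5]
Step 5: flows [0->1,0->4,2->1,1->3,2->4] -> levels [4 6 4 5 7]
Step 6: flows [1->0,4->0,1->2,1->3,4->2] -> levels [6 3 6 6 5]
Step 7: flows [0->1,0->4,2->1,3->1,2->4] -> levels [4 6 4 5 7]
  -> period-2 cycle: step 7 state = step 5 state; never stabilizes
  -> state at step 30: (30-5) mod 2 = 1, same as step 6 -> [6 3 6 6 5]

Answer: 6 3 6 6 5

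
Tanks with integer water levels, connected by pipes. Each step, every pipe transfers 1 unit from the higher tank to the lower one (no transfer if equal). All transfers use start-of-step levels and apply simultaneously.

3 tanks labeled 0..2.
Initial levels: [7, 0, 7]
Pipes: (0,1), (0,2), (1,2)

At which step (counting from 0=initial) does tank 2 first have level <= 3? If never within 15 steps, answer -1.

Answer: -1

Derivation:
Step 1: flows [0->1,0=2,2->1] -> levels [6 2 6]
Step 2: flows [0->1,0=2,2->1] -> levels [5 4 5]
Step 3: flows [0->1,0=2,2->1] -> levels [4 6 4]
Step 4: flows [1->0,0=2,1->2] -> levels [5 4 5]
  -> period-2 cycle (repeats step 2); tank 2 never drops to <=3
Tank 2 never reaches <=3 within 15 steps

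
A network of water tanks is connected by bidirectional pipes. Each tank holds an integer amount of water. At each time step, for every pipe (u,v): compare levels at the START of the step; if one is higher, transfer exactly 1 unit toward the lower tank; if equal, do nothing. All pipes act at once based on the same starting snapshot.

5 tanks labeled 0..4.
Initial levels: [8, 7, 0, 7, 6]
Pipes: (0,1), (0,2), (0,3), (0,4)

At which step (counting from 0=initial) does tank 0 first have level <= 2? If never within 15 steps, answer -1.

Step 1: flows [0->1,0->2,0->3,0->4] -> levels [4 8 1 8 7]
Step 2: flows [1->0,0->2,3->0,4->0] -> levels [6 7 2 7 6]
Step 3: flows [1->0,0->2,3->0,0=4] -> levels [7 6 3 6 6]
Step 4: flows [0->1,0->2,0->3,0->4] -> levels [3 7 4 7 7]
Step 5: flows [1->0,2->0,3->0,4->0] -> levels [7 6 3 6 6]
  -> period-2 cycle (repeats step 3); tank 0 never drops to <=2
Tank 0 never reaches <=2 within 15 steps

Answer: -1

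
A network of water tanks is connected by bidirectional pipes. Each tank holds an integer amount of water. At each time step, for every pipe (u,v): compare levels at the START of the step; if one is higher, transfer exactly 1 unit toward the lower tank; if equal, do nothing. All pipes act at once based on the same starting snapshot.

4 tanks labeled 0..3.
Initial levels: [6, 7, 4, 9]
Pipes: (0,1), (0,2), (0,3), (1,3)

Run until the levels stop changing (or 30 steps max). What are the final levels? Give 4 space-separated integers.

Answer: 5 7 7 7

Derivation:
Step 1: flows [1->0,0->2,3->0,3->1] -> levels [7 7 5 7]
Step 2: flows [0=1,0->2,0=3,1=3] -> levels [6 7 6 7]
Step 3: flows [1->0,0=2,3->0,1=3] -> levels [8 6 6 6]
Step 4: flows [0->1,0->2,0->3,1=3] -> levels [5 7 7 7]
Step 5: flows [1->0,2->0,3->0,1=3] -> levels [8 6 6 6]
  -> period-2 cycle: step 5 state = step 3 state; never stabilizes
  -> state at step 30: (30-3) mod 2 = 1, same as step 4 -> [5 7 7 7]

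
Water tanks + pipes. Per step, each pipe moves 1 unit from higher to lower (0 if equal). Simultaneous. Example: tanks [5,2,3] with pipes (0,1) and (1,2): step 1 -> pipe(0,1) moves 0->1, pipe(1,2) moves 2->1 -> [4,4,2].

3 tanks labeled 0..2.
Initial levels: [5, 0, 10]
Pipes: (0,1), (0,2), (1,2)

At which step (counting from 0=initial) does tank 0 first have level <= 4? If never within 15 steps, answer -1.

Answer: -1

Derivation:
Step 1: flows [0->1,2->0,2->1] -> levels [5 2 8]
Step 2: flows [0->1,2->0,2->1] -> levels [5 4 6]
Step 3: flows [0->1,2->0,2->1] -> levels [5 6 4]
Step 4: flows [1->0,0->2,1->2] -> levels [5 4 6]
  -> period-2 cycle (repeats step 2); tank 0 never drops to <=4
Tank 0 never reaches <=4 within 15 steps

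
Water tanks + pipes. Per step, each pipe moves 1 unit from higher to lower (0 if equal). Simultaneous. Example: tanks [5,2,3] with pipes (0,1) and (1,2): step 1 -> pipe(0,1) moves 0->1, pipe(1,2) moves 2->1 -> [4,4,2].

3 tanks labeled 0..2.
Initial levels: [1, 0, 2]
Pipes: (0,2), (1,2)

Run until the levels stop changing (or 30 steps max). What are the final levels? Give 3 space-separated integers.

Answer: 1 0 2

Derivation:
Step 1: flows [2->0,2->1] -> levels [2 1 0]
Step 2: flows [0->2,1->2] -> levels [1 0 2]
  -> period-2 cycle: step 2 state = step 0 state; never stabilizes
  -> state at step 30: (30-0) mod 2 = 0, same as step 0 -> [1 0 2]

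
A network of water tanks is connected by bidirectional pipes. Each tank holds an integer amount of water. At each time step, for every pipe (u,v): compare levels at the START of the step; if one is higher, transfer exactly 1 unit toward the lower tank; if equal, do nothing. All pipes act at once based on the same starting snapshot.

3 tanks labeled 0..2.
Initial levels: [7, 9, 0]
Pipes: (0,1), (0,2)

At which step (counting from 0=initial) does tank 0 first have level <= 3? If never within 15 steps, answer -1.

Step 1: flows [1->0,0->2] -> levels [7 8 1]
Step 2: flows [1->0,0->2] -> levels [7 7 2]
Step 3: flows [0=1,0->2] -> levels [6 7 3]
Step 4: flows [1->0,0->2] -> levels [6 6 4]
Step 5: flows [0=1,0->2] -> levels [5 6 5]
Step 6: flows [1->0,0=2] -> levels [6 5 5]
Step 7: flows [0->1,0->2] -> levels [4 6 6]
Step 8: flows [1->0,2->0] -> levels [6 5 5]
  -> period-2 cycle (repeats step 6); tank 0 never drops to <=3
Tank 0 never reaches <=3 within 15 steps

Answer: -1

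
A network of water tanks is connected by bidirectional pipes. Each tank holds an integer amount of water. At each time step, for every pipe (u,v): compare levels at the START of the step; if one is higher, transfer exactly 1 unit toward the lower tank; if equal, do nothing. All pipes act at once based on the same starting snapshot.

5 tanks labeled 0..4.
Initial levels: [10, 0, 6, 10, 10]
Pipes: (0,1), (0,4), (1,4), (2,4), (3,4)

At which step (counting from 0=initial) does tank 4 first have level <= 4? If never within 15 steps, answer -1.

Answer: -1

Derivation:
Step 1: flows [0->1,0=4,4->1,4->2,3=4] -> levels [9 2 7 10 8]
Step 2: flows [0->1,0->4,4->1,4->2,3->4] -> levels [7 4 8 9 8]
Step 3: flows [0->1,4->0,4->1,2=4,3->4] -> levels [7 6 8 8 7]
Step 4: flows [0->1,0=4,4->1,2->4,3->4] -> levels [6 8 7 7 8]
Step 5: flows [1->0,4->0,1=4,4->2,4->3] -> levels [8 7 8 8 5]
Step 6: flows [0->1,0->4,1->4,2->4,3->4] -> levels [6 7 7 7 9]
Step 7: flows [1->0,4->0,4->1,4->2,4->3] -> levels [8 7 8 8 5]
  -> period-2 cycle (repeats step 5); tank 4 never drops to <=4
Tank 4 never reaches <=4 within 15 steps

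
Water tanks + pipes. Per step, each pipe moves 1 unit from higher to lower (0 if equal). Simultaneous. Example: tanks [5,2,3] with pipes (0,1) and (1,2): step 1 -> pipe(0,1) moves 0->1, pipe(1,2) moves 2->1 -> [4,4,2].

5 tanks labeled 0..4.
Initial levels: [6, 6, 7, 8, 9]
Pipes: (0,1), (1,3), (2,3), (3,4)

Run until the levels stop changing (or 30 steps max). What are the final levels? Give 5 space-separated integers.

Step 1: flows [0=1,3->1,3->2,4->3] -> levels [6 7 8 7 8]
Step 2: flows [1->0,1=3,2->3,4->3] -> levels [7 6 7 9 7]
Step 3: flows [0->1,3->1,3->2,3->4] -> levels [6 8 8 6 8]
Step 4: flows [1->0,1->3,2->3,4->3] -> levels [7 6 7 9 7]
  -> period-2 cycle: step 4 state = step 2 state; never stabilizes
  -> state at step 30: (30-2) mod 2 = 0, same as step 2 -> [7 6 7 9 7]

Answer: 7 6 7 9 7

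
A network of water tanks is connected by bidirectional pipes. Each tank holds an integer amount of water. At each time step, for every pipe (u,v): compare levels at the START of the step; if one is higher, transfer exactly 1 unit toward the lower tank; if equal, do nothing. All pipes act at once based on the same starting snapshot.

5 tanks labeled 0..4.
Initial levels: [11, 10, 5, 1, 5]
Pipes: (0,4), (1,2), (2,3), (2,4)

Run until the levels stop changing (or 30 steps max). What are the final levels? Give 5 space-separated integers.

Answer: 7 6 8 5 6

Derivation:
Step 1: flows [0->4,1->2,2->3,2=4] -> levels [10 9 5 2 6]
Step 2: flows [0->4,1->2,2->3,4->2] -> levels [9 8 6 3 6]
Step 3: flows [0->4,1->2,2->3,2=4] -> levels [8 7 6 4 7]
Step 4: flows [0->4,1->2,2->3,4->2] -> levels [7 6 7 5 7]
Step 5: flows [0=4,2->1,2->3,2=4] -> levels [7 7 5 6 7]
Step 6: flows [0=4,1->2,3->2,4->2] -> levels [7 6 8 5 6]
Step 7: flows [0->4,2->1,2->3,2->4] -> levels [6 7 5 6 8]
Step 8: flows [4->0,1->2,3->2,4->2] -> levels [7 6 8 5 6]
  -> period-2 cycle: step 8 state = step 6 state; never stabilizes
  -> state at step 30: (30-6) mod 2 = 0, same as step 6 -> [7 6 8 5 6]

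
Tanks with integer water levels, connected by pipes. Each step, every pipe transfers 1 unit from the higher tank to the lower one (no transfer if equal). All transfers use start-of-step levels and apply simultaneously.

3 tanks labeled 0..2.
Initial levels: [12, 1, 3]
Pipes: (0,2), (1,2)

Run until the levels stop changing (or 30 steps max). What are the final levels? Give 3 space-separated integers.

Answer: 6 6 4

Derivation:
Step 1: flows [0->2,2->1] -> levels [11 2 3]
Step 2: flows [0->2,2->1] -> levels [10 3 3]
Step 3: flows [0->2,1=2] -> levels [9 3 4]
Step 4: flows [0->2,2->1] -> levels [8 4 4]
Step 5: flows [0->2,1=2] -> levels [7 4 5]
Step 6: flows [0->2,2->1] -> levels [6 5 5]
Step 7: flows [0->2,1=2] -> levels [5 5 6]
Step 8: flows [2->0,2->1] -> levels [6 6 4]
Step 9: flows [0->2,1->2] -> levels [5 5 6]
  -> period-2 cycle: step 9 state = step 7 state; never stabilizes
  -> state at step 30: (30-7) mod 2 = 1, same as step 8 -> [6 6 4]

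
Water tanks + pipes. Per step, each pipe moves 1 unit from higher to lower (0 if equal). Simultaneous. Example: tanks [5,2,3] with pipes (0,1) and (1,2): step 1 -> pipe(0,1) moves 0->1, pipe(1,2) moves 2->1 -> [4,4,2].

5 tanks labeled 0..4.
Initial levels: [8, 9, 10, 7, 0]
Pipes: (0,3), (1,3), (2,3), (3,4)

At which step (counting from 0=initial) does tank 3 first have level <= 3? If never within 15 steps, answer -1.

Answer: -1

Derivation:
Step 1: flows [0->3,1->3,2->3,3->4] -> levels [7 8 9 9 1]
Step 2: flows [3->0,3->1,2=3,3->4] -> levels [8 9 9 6 2]
Step 3: flows [0->3,1->3,2->3,3->4] -> levels [7 8 8 8 3]
Step 4: flows [3->0,1=3,2=3,3->4] -> levels [8 8 8 6 4]
Step 5: flows [0->3,1->3,2->3,3->4] -> levels [7 7 7 8 5]
Step 6: flows [3->0,3->1,3->2,3->4] -> levels [8 8 8 4 6]
Step 7: flows [0->3,1->3,2->3,4->3] -> levels [7 7 7 8 5]
  -> period-2 cycle (repeats step 5); tank 3 never drops to <=3
Tank 3 never reaches <=3 within 15 steps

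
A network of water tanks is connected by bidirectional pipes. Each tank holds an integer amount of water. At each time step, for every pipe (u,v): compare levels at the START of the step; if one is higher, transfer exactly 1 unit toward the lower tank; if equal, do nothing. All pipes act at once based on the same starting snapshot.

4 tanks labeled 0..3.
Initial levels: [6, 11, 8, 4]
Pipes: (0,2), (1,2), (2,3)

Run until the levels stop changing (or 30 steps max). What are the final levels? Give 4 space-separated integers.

Step 1: flows [2->0,1->2,2->3] -> levels [7 10 7 5]
Step 2: flows [0=2,1->2,2->3] -> levels [7 9 7 6]
Step 3: flows [0=2,1->2,2->3] -> levels [7 8 7 7]
Step 4: flows [0=2,1->2,2=3] -> levels [7 7 8 7]
Step 5: flows [2->0,2->1,2->3] -> levels [8 8 5 8]
Step 6: flows [0->2,1->2,3->2] -> levels [7 7 8 7]
  -> period-2 cycle: step 6 state = step 4 state; never stabilizes
  -> state at step 30: (30-4) mod 2 = 0, same as step 4 -> [7 7 8 7]

Answer: 7 7 8 7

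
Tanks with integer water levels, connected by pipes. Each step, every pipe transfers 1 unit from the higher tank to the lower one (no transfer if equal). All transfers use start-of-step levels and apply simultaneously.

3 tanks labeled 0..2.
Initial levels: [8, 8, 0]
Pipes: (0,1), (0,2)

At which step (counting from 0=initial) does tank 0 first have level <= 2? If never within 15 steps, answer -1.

Step 1: flows [0=1,0->2] -> levels [7 8 1]
Step 2: flows [1->0,0->2] -> levels [7 7 2]
Step 3: flows [0=1,0->2] -> levels [6 7 3]
Step 4: flows [1->0,0->2] -> levels [6 6 4]
Step 5: flows [0=1,0->2] -> levels [5 6 5]
Step 6: flows [1->0,0=2] -> levels [6 5 5]
Step 7: flows [0->1,0->2] -> levels [4 6 6]
Step 8: flows [1->0,2->0] -> levels [6 5 5]
  -> period-2 cycle (repeats step 6); tank 0 never drops to <=2
Tank 0 never reaches <=2 within 15 steps

Answer: -1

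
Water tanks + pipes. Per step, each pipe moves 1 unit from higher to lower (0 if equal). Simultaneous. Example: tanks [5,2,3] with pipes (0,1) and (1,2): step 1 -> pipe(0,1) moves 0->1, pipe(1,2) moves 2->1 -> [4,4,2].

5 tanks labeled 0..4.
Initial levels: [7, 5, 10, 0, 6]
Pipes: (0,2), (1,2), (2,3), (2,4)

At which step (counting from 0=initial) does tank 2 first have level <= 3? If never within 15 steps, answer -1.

Answer: -1

Derivation:
Step 1: flows [2->0,2->1,2->3,2->4] -> levels [8 6 6 1 7]
Step 2: flows [0->2,1=2,2->3,4->2] -> levels [7 6 7 2 6]
Step 3: flows [0=2,2->1,2->3,2->4] -> levels [7 7 4 3 7]
Step 4: flows [0->2,1->2,2->3,4->2] -> levels [6 6 6 4 6]
Step 5: flows [0=2,1=2,2->3,2=4] -> levels [6 6 5 5 6]
Step 6: flows [0->2,1->2,2=3,4->2] -> levels [5 5 8 5 5]
Step 7: flows [2->0,2->1,2->3,2->4] -> levels [6 6 4 6 6]
Step 8: flows [0->2,1->2,3->2,4->2] -> levels [5 5 8 5 5]
  -> period-2 cycle (repeats step 6); tank 2 never drops to <=3
Tank 2 never reaches <=3 within 15 steps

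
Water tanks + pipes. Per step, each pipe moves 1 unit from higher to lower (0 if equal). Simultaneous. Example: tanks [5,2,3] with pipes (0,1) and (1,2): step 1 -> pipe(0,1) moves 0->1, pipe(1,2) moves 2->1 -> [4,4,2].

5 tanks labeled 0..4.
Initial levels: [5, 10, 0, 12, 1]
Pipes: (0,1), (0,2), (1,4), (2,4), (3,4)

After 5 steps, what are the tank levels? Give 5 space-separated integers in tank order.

Step 1: flows [1->0,0->2,1->4,4->2,3->4] -> levels [5 8 2 11 2]
Step 2: flows [1->0,0->2,1->4,2=4,3->4] -> levels [5 6 3 10 4]
Step 3: flows [1->0,0->2,1->4,4->2,3->4] -> levels [5 4 5 9 5]
Step 4: flows [0->1,0=2,4->1,2=4,3->4] -> levels [4 6 5 8 5]
Step 5: flows [1->0,2->0,1->4,2=4,3->4] -> levels [6 4 4 7 7]

Answer: 6 4 4 7 7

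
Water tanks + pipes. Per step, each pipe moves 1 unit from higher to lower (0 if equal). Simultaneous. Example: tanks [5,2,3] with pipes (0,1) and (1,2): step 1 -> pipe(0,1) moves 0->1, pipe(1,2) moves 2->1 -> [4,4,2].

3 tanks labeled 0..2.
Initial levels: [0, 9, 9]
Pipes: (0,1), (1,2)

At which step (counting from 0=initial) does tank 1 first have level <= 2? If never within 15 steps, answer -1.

Step 1: flows [1->0,1=2] -> levels [1 8 9]
Step 2: flows [1->0,2->1] -> levels [2 8 8]
Step 3: flows [1->0,1=2] -> levels [3 7 8]
Step 4: flows [1->0,2->1] -> levels [4 7 7]
Step 5: flows [1->0,1=2] -> levels [5 6 7]
Step 6: flows [1->0,2->1] -> levels [6 6 6]
Step 7: flows [0=1,1=2] -> levels [6 6 6]
  -> stable; tank 1 stays at 6 > 2
Tank 1 never reaches <=2 within 15 steps

Answer: -1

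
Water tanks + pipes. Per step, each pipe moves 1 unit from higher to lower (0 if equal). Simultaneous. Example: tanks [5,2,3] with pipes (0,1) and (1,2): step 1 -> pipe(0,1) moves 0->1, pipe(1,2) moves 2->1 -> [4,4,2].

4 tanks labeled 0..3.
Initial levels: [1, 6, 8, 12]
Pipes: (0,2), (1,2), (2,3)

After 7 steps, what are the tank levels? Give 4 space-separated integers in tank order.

Step 1: flows [2->0,2->1,3->2] -> levels [2 7 7 11]
Step 2: flows [2->0,1=2,3->2] -> levels [3 7 7 10]
Step 3: flows [2->0,1=2,3->2] -> levels [4 7 7 9]
Step 4: flows [2->0,1=2,3->2] -> levels [5 7 7 8]
Step 5: flows [2->0,1=2,3->2] -> levels [6 7 7 7]
Step 6: flows [2->0,1=2,2=3] -> levels [7 7 6 7]
Step 7: flows [0->2,1->2,3->2] -> levels [6 6 9 6]

Answer: 6 6 9 6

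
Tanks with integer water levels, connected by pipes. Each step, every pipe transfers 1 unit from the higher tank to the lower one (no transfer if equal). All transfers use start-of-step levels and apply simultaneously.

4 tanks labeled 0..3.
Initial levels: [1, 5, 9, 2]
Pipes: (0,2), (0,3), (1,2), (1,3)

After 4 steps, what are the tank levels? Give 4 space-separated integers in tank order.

Step 1: flows [2->0,3->0,2->1,1->3] -> levels [3 5 7 2]
Step 2: flows [2->0,0->3,2->1,1->3] -> levels [3 5 5 4]
Step 3: flows [2->0,3->0,1=2,1->3] -> levels [5 4 4 4]
Step 4: flows [0->2,0->3,1=2,1=3] -> levels [3 4 5 5]

Answer: 3 4 5 5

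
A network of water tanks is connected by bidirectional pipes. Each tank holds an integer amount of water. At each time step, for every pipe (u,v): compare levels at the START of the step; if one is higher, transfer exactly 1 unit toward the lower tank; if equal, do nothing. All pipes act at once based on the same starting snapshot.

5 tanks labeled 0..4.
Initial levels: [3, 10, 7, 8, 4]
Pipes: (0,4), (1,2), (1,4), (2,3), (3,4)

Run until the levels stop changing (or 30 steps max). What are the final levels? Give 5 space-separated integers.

Step 1: flows [4->0,1->2,1->4,3->2,3->4] -> levels [4 8 9 6 5]
Step 2: flows [4->0,2->1,1->4,2->3,3->4] -> levels [5 8 7 6 6]
Step 3: flows [4->0,1->2,1->4,2->3,3=4] -> levels [6 6 7 7 6]
Step 4: flows [0=4,2->1,1=4,2=3,3->4] -> levels [6 7 6 6 7]
Step 5: flows [4->0,1->2,1=4,2=3,4->3] -> levels [7 6 7 7 5]
Step 6: flows [0->4,2->1,1->4,2=3,3->4] -> levels [6 6 6 6 8]
Step 7: flows [4->0,1=2,4->1,2=3,4->3] -> levels [7 7 6 7 5]
Step 8: flows [0->4,1->2,1->4,3->2,3->4] -> levels [6 5 8 5 8]
Step 9: flows [4->0,2->1,4->1,2->3,4->3] -> levels [7 7 6 7 5]
  -> period-2 cycle: step 9 state = step 7 state; never stabilizes
  -> state at step 30: (30-7) mod 2 = 1, same as step 8 -> [6 5 8 5 8]

Answer: 6 5 8 5 8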